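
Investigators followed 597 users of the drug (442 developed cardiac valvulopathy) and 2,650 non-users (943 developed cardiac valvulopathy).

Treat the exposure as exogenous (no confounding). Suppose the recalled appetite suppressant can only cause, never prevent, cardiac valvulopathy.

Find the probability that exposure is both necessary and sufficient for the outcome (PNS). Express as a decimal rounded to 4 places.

PNS ≈ 0.3845

p₁ = P(outcome | exposed) = 442/597 = 0.74037
p₀ = P(outcome | unexposed) = 943/2650 = 0.35585
Under exogeneity and monotonicity, PNS = p₁ − p₀.
PNS = 0.74037 − 0.35585 = 0.38452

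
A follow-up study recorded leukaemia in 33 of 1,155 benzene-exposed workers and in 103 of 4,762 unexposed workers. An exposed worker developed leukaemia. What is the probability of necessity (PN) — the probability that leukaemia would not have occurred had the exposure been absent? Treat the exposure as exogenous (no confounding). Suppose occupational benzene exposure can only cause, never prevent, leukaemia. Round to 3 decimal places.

PN ≈ 0.243

p₁ = P(outcome | exposed) = 33/1155 = 0.028571
p₀ = P(outcome | unexposed) = 103/4762 = 0.02163
Under exogeneity and monotonicity, PN = (p₁ − p₀) / p₁.
PN = (0.028571 − 0.02163) / 0.028571 = 0.0069419 / 0.028571 ≈ 0.2430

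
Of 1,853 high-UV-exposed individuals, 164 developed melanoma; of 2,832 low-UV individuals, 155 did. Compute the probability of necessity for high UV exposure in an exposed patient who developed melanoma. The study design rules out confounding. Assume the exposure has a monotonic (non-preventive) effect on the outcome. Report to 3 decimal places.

PN ≈ 0.382

p₁ = P(outcome | exposed) = 164/1853 = 0.088505
p₀ = P(outcome | unexposed) = 155/2832 = 0.054732
Under exogeneity and monotonicity, PN = (p₁ − p₀) / p₁.
PN = (0.088505 − 0.054732) / 0.088505 = 0.033773 / 0.088505 ≈ 0.3816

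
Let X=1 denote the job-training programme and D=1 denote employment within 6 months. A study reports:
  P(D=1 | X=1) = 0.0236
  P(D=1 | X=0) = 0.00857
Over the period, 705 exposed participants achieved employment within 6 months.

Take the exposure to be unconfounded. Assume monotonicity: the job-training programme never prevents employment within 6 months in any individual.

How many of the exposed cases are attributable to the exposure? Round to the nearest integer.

Let p₁ = 0.0236, p₀ = 0.00857.
PN = (p₁ − p₀)/p₁ = (0.0236 − 0.00857) / 0.0236 ≈ 0.63686.
Attributable cases ≈ PN × (exposed cases) = 0.63686 × 705 ≈ 448.99.

about 449 cases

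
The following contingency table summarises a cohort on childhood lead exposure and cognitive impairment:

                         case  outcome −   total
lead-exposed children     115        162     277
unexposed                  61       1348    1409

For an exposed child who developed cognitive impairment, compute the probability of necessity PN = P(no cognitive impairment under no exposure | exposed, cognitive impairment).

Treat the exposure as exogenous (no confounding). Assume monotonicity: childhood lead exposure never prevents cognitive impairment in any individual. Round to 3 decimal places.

p₁ = P(outcome | exposed) = 115/277 = 0.41516
p₀ = P(outcome | unexposed) = 61/1409 = 0.043293
Under exogeneity and monotonicity, PN = (p₁ − p₀) / p₁.
PN = (0.41516 − 0.043293) / 0.41516 = 0.37187 / 0.41516 ≈ 0.8957

PN ≈ 0.896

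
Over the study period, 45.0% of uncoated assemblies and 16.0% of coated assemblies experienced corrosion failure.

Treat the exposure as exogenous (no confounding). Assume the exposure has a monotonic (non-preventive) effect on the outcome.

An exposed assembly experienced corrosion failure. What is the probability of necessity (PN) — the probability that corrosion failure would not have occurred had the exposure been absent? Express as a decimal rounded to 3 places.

PN ≈ 0.644

p₁ = 0.45, p₀ = 0.16.
Under exogeneity and monotonicity, PN = (p₁ − p₀) / p₁.
PN = (0.45 − 0.16) / 0.45 = 0.29 / 0.45 ≈ 0.6444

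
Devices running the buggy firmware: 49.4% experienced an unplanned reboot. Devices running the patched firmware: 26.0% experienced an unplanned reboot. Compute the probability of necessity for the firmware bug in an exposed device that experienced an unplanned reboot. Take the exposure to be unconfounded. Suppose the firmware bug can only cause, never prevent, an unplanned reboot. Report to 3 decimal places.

PN ≈ 0.474

p₁ = 0.494, p₀ = 0.26.
Under exogeneity and monotonicity, PN = (p₁ − p₀) / p₁.
PN = (0.494 − 0.26) / 0.494 = 0.234 / 0.494 ≈ 0.4737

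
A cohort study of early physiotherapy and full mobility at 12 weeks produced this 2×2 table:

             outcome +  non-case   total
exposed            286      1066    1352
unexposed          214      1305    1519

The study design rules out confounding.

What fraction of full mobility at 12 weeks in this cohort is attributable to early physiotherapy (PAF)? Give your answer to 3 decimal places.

PAF ≈ 0.191

p₁ = P(outcome | exposed) = 286/1352 = 0.21154
p₀ = P(outcome | unexposed) = 214/1519 = 0.14088
Exposure prevalence π = 1352/2871 = 0.47092; overall risk P(Y=1) = 0.17416.
Under exogeneity, PAF = [P(Y=1) − p₀]/P(Y=1).
PAF = (0.17416 − 0.14088) / 0.17416 ≈ 0.1911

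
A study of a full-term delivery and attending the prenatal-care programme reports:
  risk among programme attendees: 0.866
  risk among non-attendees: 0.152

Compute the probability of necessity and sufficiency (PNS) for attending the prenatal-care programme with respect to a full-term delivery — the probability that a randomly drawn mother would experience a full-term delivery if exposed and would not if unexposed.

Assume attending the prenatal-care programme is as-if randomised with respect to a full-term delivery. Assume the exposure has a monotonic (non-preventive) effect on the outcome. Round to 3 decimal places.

PNS ≈ 0.714

Let p₁ = 0.866, p₀ = 0.152.
Under exogeneity and monotonicity, PNS = p₁ − p₀.
PNS = 0.866 − 0.152 = 0.714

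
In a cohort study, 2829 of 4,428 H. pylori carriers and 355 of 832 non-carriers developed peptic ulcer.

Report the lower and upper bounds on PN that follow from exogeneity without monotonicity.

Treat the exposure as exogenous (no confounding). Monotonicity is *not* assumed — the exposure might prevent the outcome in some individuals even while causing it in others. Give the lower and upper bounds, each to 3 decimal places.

0.332 ≤ PN ≤ 0.897

p₁ = P(outcome | exposed) = 2829/4428 = 0.63889
p₀ = P(outcome | unexposed) = 355/832 = 0.42668
Under exogeneity alone the bounds on PN are max{0,(p₁−p₀)/p₁} ≤ PN ≤ min{1,(1−p₀)/p₁}.
  lower = (p₁ − p₀)/p₁ = 0.21221 / 0.63889 ≈ 0.3321
  upper = min{1, (1 − p₀)/p₁} = 0.57332 / 0.63889 ≈ 0.8974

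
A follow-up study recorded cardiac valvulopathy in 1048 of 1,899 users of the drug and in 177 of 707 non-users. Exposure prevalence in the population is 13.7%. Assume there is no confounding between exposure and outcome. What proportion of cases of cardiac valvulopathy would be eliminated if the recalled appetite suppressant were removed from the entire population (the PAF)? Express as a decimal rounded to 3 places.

p₁ = P(outcome | exposed) = 1048/1899 = 0.55187
p₀ = P(outcome | unexposed) = 177/707 = 0.25035
Overall risk P(Y=1) = π·p₁ + (1−π)·p₀ = 0.137×0.55187 + 0.863×0.25035 = 0.29166.
Under exogeneity, PAF = [P(Y=1) − p₀] / P(Y=1).
PAF = (0.29166 − 0.25035) / 0.29166 ≈ 0.1416

PAF ≈ 0.142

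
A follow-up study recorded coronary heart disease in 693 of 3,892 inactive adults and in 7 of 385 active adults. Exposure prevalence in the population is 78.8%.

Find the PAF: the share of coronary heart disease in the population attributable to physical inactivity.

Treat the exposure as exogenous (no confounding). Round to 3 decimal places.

p₁ = P(outcome | exposed) = 693/3892 = 0.17806
p₀ = P(outcome | unexposed) = 7/385 = 0.018182
Overall risk P(Y=1) = π·p₁ + (1−π)·p₀ = 0.788×0.17806 + 0.212×0.018182 = 0.14416.
Under exogeneity, PAF = [P(Y=1) − p₀] / P(Y=1).
PAF = (0.14416 − 0.018182) / 0.14416 ≈ 0.8739

PAF ≈ 0.874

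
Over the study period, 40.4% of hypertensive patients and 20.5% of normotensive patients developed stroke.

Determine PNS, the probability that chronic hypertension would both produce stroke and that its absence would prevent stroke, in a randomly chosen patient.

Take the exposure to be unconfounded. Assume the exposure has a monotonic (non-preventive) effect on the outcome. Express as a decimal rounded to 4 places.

p₁ = 0.404, p₀ = 0.205.
Under exogeneity and monotonicity, PNS = p₁ − p₀.
PNS = 0.404 − 0.205 = 0.199

PNS ≈ 0.1990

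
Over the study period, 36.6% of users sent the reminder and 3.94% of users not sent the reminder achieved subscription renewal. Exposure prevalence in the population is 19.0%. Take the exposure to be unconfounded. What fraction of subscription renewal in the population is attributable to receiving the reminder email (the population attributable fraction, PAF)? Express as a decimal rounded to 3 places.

PAF ≈ 0.612

p₁ = 0.366, p₀ = 0.0394.
Overall risk P(Y=1) = π·p₁ + (1−π)·p₀ = 0.19×0.366 + 0.81×0.0394 = 0.10145.
Under exogeneity, PAF = [P(Y=1) − p₀] / P(Y=1).
PAF = (0.10145 − 0.0394) / 0.10145 ≈ 0.6116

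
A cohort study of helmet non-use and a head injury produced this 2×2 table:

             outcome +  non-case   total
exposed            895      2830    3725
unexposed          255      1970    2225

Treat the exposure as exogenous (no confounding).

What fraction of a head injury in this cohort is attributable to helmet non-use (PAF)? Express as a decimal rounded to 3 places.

p₁ = P(outcome | exposed) = 895/3725 = 0.24027
p₀ = P(outcome | unexposed) = 255/2225 = 0.11461
Exposure prevalence π = 3725/5950 = 0.62605; overall risk P(Y=1) = 0.19328.
Under exogeneity, PAF = [P(Y=1) − p₀]/P(Y=1).
PAF = (0.19328 − 0.11461) / 0.19328 ≈ 0.4070

PAF ≈ 0.407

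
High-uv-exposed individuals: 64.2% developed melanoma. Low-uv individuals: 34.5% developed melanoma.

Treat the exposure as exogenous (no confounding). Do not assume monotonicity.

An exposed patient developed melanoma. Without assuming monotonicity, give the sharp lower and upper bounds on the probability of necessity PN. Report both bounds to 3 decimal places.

p₁ = 0.642, p₀ = 0.345.
Under exogeneity alone the bounds on PN are max{0,(p₁−p₀)/p₁} ≤ PN ≤ min{1,(1−p₀)/p₁}.
  lower = (p₁ − p₀)/p₁ = 0.297 / 0.642 ≈ 0.4626
  upper = min{1, (1 − p₀)/p₁} = 0.655 / 0.642 ≈ 1.0202 → capped at 1

0.463 ≤ PN ≤ 1.000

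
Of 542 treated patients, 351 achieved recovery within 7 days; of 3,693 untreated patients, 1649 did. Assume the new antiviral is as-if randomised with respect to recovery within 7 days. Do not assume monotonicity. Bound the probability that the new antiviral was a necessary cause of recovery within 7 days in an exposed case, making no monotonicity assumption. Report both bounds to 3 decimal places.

0.311 ≤ PN ≤ 0.855

p₁ = P(outcome | exposed) = 351/542 = 0.6476
p₀ = P(outcome | unexposed) = 1649/3693 = 0.44652
Under exogeneity alone the bounds on PN are max{0,(p₁−p₀)/p₁} ≤ PN ≤ min{1,(1−p₀)/p₁}.
  lower = (p₁ − p₀)/p₁ = 0.20108 / 0.6476 ≈ 0.3105
  upper = min{1, (1 − p₀)/p₁} = 0.55348 / 0.6476 ≈ 0.8547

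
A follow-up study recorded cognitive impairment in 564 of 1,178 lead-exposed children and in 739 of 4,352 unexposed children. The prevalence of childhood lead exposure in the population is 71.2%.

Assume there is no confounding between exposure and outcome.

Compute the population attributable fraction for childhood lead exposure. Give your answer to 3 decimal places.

p₁ = P(outcome | exposed) = 564/1178 = 0.47878
p₀ = P(outcome | unexposed) = 739/4352 = 0.16981
Overall risk P(Y=1) = π·p₁ + (1−π)·p₀ = 0.712×0.47878 + 0.288×0.16981 = 0.38979.
Under exogeneity, PAF = [P(Y=1) − p₀] / P(Y=1).
PAF = (0.38979 − 0.16981) / 0.38979 ≈ 0.5644

PAF ≈ 0.564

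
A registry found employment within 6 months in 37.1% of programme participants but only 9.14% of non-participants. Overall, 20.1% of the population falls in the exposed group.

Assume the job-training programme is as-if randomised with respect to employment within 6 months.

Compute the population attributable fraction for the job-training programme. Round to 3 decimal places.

p₁ = 0.371, p₀ = 0.0914.
Overall risk P(Y=1) = π·p₁ + (1−π)·p₀ = 0.201×0.371 + 0.799×0.0914 = 0.1476.
Under exogeneity, PAF = [P(Y=1) − p₀] / P(Y=1).
PAF = (0.1476 − 0.0914) / 0.1476 ≈ 0.3808

PAF ≈ 0.381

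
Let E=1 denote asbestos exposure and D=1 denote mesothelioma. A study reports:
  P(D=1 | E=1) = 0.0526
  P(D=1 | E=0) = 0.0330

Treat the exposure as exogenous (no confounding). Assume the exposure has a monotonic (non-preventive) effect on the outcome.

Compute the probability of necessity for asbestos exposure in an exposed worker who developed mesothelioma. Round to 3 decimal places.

Let p₁ = 0.0526, p₀ = 0.033.
Under exogeneity and monotonicity, PN = (p₁ − p₀) / p₁.
PN = (0.0526 − 0.033) / 0.0526 = 0.0196 / 0.0526 ≈ 0.3726

PN ≈ 0.373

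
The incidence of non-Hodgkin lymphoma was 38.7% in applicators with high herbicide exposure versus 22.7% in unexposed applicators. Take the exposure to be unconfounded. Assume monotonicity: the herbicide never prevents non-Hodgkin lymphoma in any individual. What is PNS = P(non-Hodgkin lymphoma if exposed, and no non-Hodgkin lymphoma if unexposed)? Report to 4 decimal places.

p₁ = 0.387, p₀ = 0.227.
Under exogeneity and monotonicity, PNS = p₁ − p₀.
PNS = 0.387 − 0.227 = 0.16

PNS ≈ 0.1600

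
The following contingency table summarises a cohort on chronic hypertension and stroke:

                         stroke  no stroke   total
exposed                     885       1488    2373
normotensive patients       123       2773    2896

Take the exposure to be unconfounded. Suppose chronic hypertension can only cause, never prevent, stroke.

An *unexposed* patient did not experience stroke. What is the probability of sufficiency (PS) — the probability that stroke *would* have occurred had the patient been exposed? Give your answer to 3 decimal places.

p₁ = P(outcome | exposed) = 885/2373 = 0.37295
p₀ = P(outcome | unexposed) = 123/2896 = 0.042472
Under exogeneity and monotonicity, PS = (p₁ − p₀)/(1 − p₀).
PS = (0.37295 − 0.042472) / 0.95753 ≈ 0.3451

PS ≈ 0.345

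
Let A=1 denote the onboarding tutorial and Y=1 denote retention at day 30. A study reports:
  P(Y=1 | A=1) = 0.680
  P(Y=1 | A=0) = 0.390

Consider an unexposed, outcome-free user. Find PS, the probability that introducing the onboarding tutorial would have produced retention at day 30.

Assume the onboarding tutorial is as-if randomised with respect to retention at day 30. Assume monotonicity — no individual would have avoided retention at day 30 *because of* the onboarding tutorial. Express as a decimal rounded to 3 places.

Let p₁ = 0.68, p₀ = 0.39.
Under exogeneity and monotonicity, PS = (p₁ − p₀) / (1 − p₀).
PS = (0.68 − 0.39) / (1 − 0.39) = 0.29 / 0.61 ≈ 0.4754

PS ≈ 0.475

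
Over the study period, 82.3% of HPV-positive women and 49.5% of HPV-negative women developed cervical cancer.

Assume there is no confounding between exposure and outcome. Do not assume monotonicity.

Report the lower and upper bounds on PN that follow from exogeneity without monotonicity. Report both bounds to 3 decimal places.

0.399 ≤ PN ≤ 0.614

p₁ = 0.823, p₀ = 0.495.
Under exogeneity alone the bounds on PN are max{0,(p₁−p₀)/p₁} ≤ PN ≤ min{1,(1−p₀)/p₁}.
  lower = (p₁ − p₀)/p₁ = 0.328 / 0.823 ≈ 0.3985
  upper = min{1, (1 − p₀)/p₁} = 0.505 / 0.823 ≈ 0.6136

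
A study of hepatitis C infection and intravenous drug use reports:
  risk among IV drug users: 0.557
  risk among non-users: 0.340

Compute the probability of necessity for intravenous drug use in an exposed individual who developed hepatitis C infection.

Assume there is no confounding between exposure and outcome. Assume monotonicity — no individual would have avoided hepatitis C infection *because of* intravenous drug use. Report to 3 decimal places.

Let p₁ = 0.557, p₀ = 0.34.
Under exogeneity and monotonicity, PN = (p₁ − p₀) / p₁.
PN = (0.557 − 0.34) / 0.557 = 0.217 / 0.557 ≈ 0.3896

PN ≈ 0.390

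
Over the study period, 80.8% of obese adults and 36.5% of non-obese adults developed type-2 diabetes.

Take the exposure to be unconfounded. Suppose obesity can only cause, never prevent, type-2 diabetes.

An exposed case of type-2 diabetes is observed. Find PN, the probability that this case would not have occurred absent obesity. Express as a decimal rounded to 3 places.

PN ≈ 0.548

p₁ = 0.808, p₀ = 0.365.
Under exogeneity and monotonicity, PN = (p₁ − p₀) / p₁.
PN = (0.808 − 0.365) / 0.808 = 0.443 / 0.808 ≈ 0.5483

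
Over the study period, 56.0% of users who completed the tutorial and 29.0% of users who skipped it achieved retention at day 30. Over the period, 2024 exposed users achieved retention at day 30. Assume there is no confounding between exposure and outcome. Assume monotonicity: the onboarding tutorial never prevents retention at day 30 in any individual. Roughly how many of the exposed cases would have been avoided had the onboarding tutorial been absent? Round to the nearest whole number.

p₁ = 0.56, p₀ = 0.29.
PN = (p₁ − p₀)/p₁ = (0.56 − 0.29) / 0.56 ≈ 0.48214.
Attributable cases ≈ PN × (exposed cases) = 0.48214 × 2024 ≈ 975.86.

about 976 cases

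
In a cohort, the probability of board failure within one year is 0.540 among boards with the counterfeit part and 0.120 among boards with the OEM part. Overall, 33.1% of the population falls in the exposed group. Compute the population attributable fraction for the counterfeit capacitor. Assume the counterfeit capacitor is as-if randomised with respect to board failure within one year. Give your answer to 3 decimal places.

Let p₁ = 0.54, p₀ = 0.12.
Overall risk P(Y=1) = π·p₁ + (1−π)·p₀ = 0.331×0.54 + 0.669×0.12 = 0.25902.
Under exogeneity, PAF = [P(Y=1) − p₀] / P(Y=1).
PAF = (0.25902 − 0.12) / 0.25902 ≈ 0.5367

PAF ≈ 0.537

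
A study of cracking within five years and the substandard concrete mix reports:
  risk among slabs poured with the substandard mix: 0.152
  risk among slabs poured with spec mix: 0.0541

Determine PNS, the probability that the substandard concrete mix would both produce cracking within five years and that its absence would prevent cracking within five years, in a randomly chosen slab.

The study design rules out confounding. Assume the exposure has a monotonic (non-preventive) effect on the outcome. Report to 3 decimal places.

Let p₁ = 0.152, p₀ = 0.0541.
Under exogeneity and monotonicity, PNS = p₁ − p₀.
PNS = 0.152 − 0.0541 = 0.0979

PNS ≈ 0.098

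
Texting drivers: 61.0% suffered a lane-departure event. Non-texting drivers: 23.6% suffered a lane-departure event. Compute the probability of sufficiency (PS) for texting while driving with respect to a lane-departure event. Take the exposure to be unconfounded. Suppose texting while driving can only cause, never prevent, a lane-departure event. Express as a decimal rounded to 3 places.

p₁ = 0.61, p₀ = 0.236.
Under exogeneity and monotonicity, PS = (p₁ − p₀) / (1 − p₀).
PS = (0.61 − 0.236) / (1 − 0.236) = 0.374 / 0.764 ≈ 0.4895

PS ≈ 0.490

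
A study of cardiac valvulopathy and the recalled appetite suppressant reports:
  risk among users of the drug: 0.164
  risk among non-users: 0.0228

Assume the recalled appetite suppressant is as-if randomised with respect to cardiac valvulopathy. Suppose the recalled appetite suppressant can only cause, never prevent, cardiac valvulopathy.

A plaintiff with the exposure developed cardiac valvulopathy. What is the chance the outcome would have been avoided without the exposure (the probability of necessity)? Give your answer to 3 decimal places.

Let p₁ = 0.164, p₀ = 0.0228.
Under exogeneity and monotonicity, PN = (p₁ − p₀) / p₁.
PN = (0.164 − 0.0228) / 0.164 = 0.1412 / 0.164 ≈ 0.8610

PN ≈ 0.861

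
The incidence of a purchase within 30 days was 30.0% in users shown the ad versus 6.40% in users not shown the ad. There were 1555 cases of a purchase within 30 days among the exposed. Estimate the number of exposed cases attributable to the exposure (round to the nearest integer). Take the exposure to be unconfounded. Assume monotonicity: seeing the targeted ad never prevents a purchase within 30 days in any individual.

p₁ = 0.3, p₀ = 0.064.
PN = (p₁ − p₀)/p₁ = (0.3 − 0.064) / 0.3 ≈ 0.78667.
Attributable cases ≈ PN × (exposed cases) = 0.78667 × 1555 ≈ 1223.27.

about 1223 cases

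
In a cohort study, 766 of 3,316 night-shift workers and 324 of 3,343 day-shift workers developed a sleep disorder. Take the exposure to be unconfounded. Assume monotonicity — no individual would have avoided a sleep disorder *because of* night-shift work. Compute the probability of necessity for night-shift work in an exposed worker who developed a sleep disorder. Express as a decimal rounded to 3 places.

PN ≈ 0.580

p₁ = P(outcome | exposed) = 766/3316 = 0.231
p₀ = P(outcome | unexposed) = 324/3343 = 0.096919
Under exogeneity and monotonicity, PN = (p₁ − p₀) / p₁.
PN = (0.231 − 0.096919) / 0.231 = 0.13408 / 0.231 ≈ 0.5804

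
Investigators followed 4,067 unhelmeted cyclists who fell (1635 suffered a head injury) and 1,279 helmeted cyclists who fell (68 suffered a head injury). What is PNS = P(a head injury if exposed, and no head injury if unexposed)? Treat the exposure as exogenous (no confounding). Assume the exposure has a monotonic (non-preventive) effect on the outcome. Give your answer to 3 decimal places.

PNS ≈ 0.349

p₁ = P(outcome | exposed) = 1635/4067 = 0.40202
p₀ = P(outcome | unexposed) = 68/1279 = 0.053167
Under exogeneity and monotonicity, PNS = p₁ − p₀.
PNS = 0.40202 − 0.053167 = 0.34885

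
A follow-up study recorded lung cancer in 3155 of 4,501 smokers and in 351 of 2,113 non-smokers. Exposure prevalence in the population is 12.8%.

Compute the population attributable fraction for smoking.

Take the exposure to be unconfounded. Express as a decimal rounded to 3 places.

p₁ = P(outcome | exposed) = 3155/4501 = 0.70096
p₀ = P(outcome | unexposed) = 351/2113 = 0.16611
Overall risk P(Y=1) = π·p₁ + (1−π)·p₀ = 0.128×0.70096 + 0.872×0.16611 = 0.23457.
Under exogeneity, PAF = [P(Y=1) − p₀] / P(Y=1).
PAF = (0.23457 − 0.16611) / 0.23457 ≈ 0.2918

PAF ≈ 0.292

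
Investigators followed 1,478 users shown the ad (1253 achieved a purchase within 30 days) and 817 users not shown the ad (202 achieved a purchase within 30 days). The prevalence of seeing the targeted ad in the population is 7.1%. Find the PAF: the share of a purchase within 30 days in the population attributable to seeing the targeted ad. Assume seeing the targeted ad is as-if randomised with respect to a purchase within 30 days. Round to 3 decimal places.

p₁ = P(outcome | exposed) = 1253/1478 = 0.84777
p₀ = P(outcome | unexposed) = 202/817 = 0.24725
Overall risk P(Y=1) = π·p₁ + (1−π)·p₀ = 0.071×0.84777 + 0.929×0.24725 = 0.28988.
Under exogeneity, PAF = [P(Y=1) − p₀] / P(Y=1).
PAF = (0.28988 − 0.24725) / 0.28988 ≈ 0.1471

PAF ≈ 0.147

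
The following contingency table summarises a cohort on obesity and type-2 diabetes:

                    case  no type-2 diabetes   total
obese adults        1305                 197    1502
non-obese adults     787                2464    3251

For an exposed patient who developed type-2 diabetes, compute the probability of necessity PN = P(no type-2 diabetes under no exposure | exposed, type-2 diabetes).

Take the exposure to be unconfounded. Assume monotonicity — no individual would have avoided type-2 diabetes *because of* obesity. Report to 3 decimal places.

p₁ = P(outcome | exposed) = 1305/1502 = 0.86884
p₀ = P(outcome | unexposed) = 787/3251 = 0.24208
Under exogeneity and monotonicity, PN = (p₁ − p₀)/p₁.
PN = (0.86884 − 0.24208) / 0.86884 ≈ 0.7214

PN ≈ 0.721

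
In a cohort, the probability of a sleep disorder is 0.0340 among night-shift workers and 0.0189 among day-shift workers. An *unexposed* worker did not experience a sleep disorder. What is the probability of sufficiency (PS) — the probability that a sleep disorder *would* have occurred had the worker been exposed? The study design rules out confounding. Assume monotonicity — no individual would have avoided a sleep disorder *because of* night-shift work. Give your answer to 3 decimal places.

Let p₁ = 0.034, p₀ = 0.0189.
Under exogeneity and monotonicity, PS = (p₁ − p₀) / (1 − p₀).
PS = (0.034 − 0.0189) / (1 − 0.0189) = 0.0151 / 0.9811 ≈ 0.0154

PS ≈ 0.015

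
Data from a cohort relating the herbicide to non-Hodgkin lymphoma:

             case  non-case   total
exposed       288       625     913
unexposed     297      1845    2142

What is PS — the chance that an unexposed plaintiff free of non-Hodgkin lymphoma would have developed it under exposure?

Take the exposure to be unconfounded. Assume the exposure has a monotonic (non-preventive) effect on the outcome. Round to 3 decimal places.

PS ≈ 0.205

p₁ = P(outcome | exposed) = 288/913 = 0.31544
p₀ = P(outcome | unexposed) = 297/2142 = 0.13866
Under exogeneity and monotonicity, PS = (p₁ − p₀)/(1 − p₀).
PS = (0.31544 − 0.13866) / 0.86134 ≈ 0.2052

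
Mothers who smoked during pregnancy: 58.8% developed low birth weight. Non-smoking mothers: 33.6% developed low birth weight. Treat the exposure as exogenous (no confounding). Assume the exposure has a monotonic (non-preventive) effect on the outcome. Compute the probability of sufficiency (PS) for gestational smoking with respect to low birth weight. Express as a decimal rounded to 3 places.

PS ≈ 0.380

p₁ = 0.588, p₀ = 0.336.
Under exogeneity and monotonicity, PS = (p₁ − p₀) / (1 − p₀).
PS = (0.588 − 0.336) / (1 − 0.336) = 0.252 / 0.664 ≈ 0.3795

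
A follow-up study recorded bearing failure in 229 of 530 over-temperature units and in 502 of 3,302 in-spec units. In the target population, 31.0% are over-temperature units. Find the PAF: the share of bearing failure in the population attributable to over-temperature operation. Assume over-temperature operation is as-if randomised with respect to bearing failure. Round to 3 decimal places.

PAF ≈ 0.363

p₁ = P(outcome | exposed) = 229/530 = 0.43208
p₀ = P(outcome | unexposed) = 502/3302 = 0.15203
Overall risk P(Y=1) = π·p₁ + (1−π)·p₀ = 0.31×0.43208 + 0.69×0.15203 = 0.23884.
Under exogeneity, PAF = [P(Y=1) − p₀] / P(Y=1).
PAF = (0.23884 − 0.15203) / 0.23884 ≈ 0.3635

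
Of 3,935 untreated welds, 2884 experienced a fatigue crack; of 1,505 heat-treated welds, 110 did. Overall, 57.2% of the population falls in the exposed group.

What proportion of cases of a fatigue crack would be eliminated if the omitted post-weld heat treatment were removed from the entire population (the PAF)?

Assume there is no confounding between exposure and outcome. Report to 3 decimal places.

PAF ≈ 0.838

p₁ = P(outcome | exposed) = 2884/3935 = 0.73291
p₀ = P(outcome | unexposed) = 110/1505 = 0.07309
Overall risk P(Y=1) = π·p₁ + (1−π)·p₀ = 0.572×0.73291 + 0.428×0.07309 = 0.45051.
Under exogeneity, PAF = [P(Y=1) − p₀] / P(Y=1).
PAF = (0.45051 − 0.07309) / 0.45051 ≈ 0.8378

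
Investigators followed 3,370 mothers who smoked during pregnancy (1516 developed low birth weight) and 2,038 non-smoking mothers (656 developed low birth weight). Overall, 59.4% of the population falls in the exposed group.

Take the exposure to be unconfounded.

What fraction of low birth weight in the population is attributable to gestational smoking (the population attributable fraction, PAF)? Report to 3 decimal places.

p₁ = P(outcome | exposed) = 1516/3370 = 0.44985
p₀ = P(outcome | unexposed) = 656/2038 = 0.32188
Overall risk P(Y=1) = π·p₁ + (1−π)·p₀ = 0.594×0.44985 + 0.406×0.32188 = 0.3979.
Under exogeneity, PAF = [P(Y=1) − p₀] / P(Y=1).
PAF = (0.3979 − 0.32188) / 0.3979 ≈ 0.1910

PAF ≈ 0.191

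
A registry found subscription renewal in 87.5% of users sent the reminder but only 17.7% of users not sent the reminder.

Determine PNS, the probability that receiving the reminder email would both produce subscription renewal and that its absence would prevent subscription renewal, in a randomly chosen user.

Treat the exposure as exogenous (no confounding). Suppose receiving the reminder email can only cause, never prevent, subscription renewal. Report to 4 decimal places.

PNS ≈ 0.6980

p₁ = 0.875, p₀ = 0.177.
Under exogeneity and monotonicity, PNS = p₁ − p₀.
PNS = 0.875 − 0.177 = 0.698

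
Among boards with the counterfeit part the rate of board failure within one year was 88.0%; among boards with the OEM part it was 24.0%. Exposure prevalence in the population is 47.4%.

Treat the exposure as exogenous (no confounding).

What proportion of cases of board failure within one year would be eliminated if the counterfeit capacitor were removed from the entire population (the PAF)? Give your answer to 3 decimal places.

p₁ = 0.88, p₀ = 0.24.
Overall risk P(Y=1) = π·p₁ + (1−π)·p₀ = 0.474×0.88 + 0.526×0.24 = 0.54336.
Under exogeneity, PAF = [P(Y=1) − p₀] / P(Y=1).
PAF = (0.54336 − 0.24) / 0.54336 ≈ 0.5583

PAF ≈ 0.558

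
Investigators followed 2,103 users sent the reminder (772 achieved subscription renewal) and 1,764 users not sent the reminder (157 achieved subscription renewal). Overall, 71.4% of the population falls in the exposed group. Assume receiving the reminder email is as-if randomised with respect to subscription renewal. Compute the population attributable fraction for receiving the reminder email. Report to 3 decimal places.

PAF ≈ 0.690

p₁ = P(outcome | exposed) = 772/2103 = 0.36709
p₀ = P(outcome | unexposed) = 157/1764 = 0.089002
Overall risk P(Y=1) = π·p₁ + (1−π)·p₀ = 0.714×0.36709 + 0.286×0.089002 = 0.28756.
Under exogeneity, PAF = [P(Y=1) − p₀] / P(Y=1).
PAF = (0.28756 − 0.089002) / 0.28756 ≈ 0.6905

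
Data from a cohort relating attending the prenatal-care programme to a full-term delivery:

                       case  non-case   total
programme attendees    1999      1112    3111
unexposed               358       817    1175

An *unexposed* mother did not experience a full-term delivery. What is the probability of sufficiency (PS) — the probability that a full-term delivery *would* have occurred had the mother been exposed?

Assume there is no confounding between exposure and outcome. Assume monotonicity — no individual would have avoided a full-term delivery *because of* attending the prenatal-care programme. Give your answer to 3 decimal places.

p₁ = P(outcome | exposed) = 1999/3111 = 0.64256
p₀ = P(outcome | unexposed) = 358/1175 = 0.30468
Under exogeneity and monotonicity, PS = (p₁ − p₀)/(1 − p₀).
PS = (0.64256 − 0.30468) / 0.69532 ≈ 0.4859

PS ≈ 0.486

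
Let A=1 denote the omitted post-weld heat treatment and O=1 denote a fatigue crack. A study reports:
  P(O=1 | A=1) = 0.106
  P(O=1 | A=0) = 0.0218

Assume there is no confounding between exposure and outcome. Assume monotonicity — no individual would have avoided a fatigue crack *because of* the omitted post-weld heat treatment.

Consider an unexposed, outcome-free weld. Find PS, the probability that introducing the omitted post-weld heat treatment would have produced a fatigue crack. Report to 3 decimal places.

PS ≈ 0.086

Let p₁ = 0.106, p₀ = 0.0218.
Under exogeneity and monotonicity, PS = (p₁ − p₀) / (1 − p₀).
PS = (0.106 − 0.0218) / (1 − 0.0218) = 0.0842 / 0.9782 ≈ 0.0861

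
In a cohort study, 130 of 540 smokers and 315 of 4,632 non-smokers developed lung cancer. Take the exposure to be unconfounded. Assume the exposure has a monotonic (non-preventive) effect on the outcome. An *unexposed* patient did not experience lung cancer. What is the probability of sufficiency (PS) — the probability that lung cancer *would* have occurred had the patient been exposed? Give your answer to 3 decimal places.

PS ≈ 0.185

p₁ = P(outcome | exposed) = 130/540 = 0.24074
p₀ = P(outcome | unexposed) = 315/4632 = 0.068005
Under exogeneity and monotonicity, PS = (p₁ − p₀) / (1 − p₀).
PS = (0.24074 − 0.068005) / (1 − 0.068005) = 0.17274 / 0.93199 ≈ 0.1853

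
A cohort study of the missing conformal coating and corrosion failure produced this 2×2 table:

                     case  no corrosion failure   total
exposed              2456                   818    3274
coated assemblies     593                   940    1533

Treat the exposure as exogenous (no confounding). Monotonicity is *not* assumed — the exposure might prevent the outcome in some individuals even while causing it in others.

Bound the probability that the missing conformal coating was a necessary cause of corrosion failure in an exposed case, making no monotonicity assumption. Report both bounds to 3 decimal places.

p₁ = P(outcome | exposed) = 2456/3274 = 0.75015
p₀ = P(outcome | unexposed) = 593/1533 = 0.38682
Under exogeneity alone the bounds on PN are max{0,(p₁−p₀)/p₁} ≤ PN ≤ min{1,(1−p₀)/p₁}.
  lower = (p₁ − p₀)/p₁ = 0.36333 / 0.75015 ≈ 0.4843
  upper = min{1, (1 − p₀)/p₁} = 0.61318 / 0.75015 ≈ 0.8174

0.484 ≤ PN ≤ 0.817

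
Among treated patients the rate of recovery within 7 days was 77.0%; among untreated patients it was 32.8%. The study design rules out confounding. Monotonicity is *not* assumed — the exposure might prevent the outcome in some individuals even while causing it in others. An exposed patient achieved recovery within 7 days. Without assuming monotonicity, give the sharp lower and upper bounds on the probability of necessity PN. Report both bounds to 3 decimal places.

p₁ = 0.77, p₀ = 0.328.
Under exogeneity alone the bounds on PN are max{0,(p₁−p₀)/p₁} ≤ PN ≤ min{1,(1−p₀)/p₁}.
  lower = (p₁ − p₀)/p₁ = 0.442 / 0.77 ≈ 0.5740
  upper = min{1, (1 − p₀)/p₁} = 0.672 / 0.77 ≈ 0.8727

0.574 ≤ PN ≤ 0.873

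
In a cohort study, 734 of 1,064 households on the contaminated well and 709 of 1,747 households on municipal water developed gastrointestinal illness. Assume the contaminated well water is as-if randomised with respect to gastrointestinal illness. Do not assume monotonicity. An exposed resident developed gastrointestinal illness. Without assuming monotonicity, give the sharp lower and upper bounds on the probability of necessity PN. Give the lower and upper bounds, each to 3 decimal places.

p₁ = P(outcome | exposed) = 734/1064 = 0.68985
p₀ = P(outcome | unexposed) = 709/1747 = 0.40584
Under exogeneity alone the bounds on PN are max{0,(p₁−p₀)/p₁} ≤ PN ≤ min{1,(1−p₀)/p₁}.
  lower = (p₁ − p₀)/p₁ = 0.28401 / 0.68985 ≈ 0.4117
  upper = min{1, (1 − p₀)/p₁} = 0.59416 / 0.68985 ≈ 0.8613

0.412 ≤ PN ≤ 0.861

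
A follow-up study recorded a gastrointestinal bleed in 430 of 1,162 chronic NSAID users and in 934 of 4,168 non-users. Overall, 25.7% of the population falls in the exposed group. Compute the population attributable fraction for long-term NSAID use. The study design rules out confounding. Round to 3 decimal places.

PAF ≈ 0.143

p₁ = P(outcome | exposed) = 430/1162 = 0.37005
p₀ = P(outcome | unexposed) = 934/4168 = 0.22409
Overall risk P(Y=1) = π·p₁ + (1−π)·p₀ = 0.257×0.37005 + 0.743×0.22409 = 0.2616.
Under exogeneity, PAF = [P(Y=1) − p₀] / P(Y=1).
PAF = (0.2616 − 0.22409) / 0.2616 ≈ 0.1434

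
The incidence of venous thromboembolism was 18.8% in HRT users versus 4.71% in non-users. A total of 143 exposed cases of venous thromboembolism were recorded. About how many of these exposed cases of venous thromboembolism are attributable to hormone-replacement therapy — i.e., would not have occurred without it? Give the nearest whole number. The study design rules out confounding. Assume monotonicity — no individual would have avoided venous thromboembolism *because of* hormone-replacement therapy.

p₁ = 0.188, p₀ = 0.0471.
PN = (p₁ − p₀)/p₁ = (0.188 − 0.0471) / 0.188 ≈ 0.74947.
Attributable cases ≈ PN × (exposed cases) = 0.74947 × 143 ≈ 107.17.

about 107 cases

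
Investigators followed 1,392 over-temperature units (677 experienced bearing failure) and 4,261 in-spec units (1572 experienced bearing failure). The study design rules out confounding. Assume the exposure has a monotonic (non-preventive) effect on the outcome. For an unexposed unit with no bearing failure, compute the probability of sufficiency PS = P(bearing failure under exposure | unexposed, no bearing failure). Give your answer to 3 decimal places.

PS ≈ 0.186

p₁ = P(outcome | exposed) = 677/1392 = 0.48635
p₀ = P(outcome | unexposed) = 1572/4261 = 0.36893
Under exogeneity and monotonicity, PS = (p₁ − p₀) / (1 − p₀).
PS = (0.48635 − 0.36893) / (1 − 0.36893) = 0.11742 / 0.63107 ≈ 0.1861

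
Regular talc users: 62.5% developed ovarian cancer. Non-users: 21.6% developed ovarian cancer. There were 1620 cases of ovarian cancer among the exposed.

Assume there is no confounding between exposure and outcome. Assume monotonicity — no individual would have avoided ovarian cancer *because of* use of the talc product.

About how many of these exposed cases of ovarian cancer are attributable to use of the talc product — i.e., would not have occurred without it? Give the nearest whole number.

about 1060 cases

p₁ = 0.625, p₀ = 0.216.
PN = (p₁ − p₀)/p₁ = (0.625 − 0.216) / 0.625 ≈ 0.65440.
Attributable cases ≈ PN × (exposed cases) = 0.65440 × 1620 ≈ 1060.13.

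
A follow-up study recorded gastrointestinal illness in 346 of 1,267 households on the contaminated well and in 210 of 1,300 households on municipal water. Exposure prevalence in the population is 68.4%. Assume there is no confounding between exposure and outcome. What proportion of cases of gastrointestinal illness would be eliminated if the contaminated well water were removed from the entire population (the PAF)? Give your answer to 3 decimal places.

PAF ≈ 0.321

p₁ = P(outcome | exposed) = 346/1267 = 0.27309
p₀ = P(outcome | unexposed) = 210/1300 = 0.16154
Overall risk P(Y=1) = π·p₁ + (1−π)·p₀ = 0.684×0.27309 + 0.316×0.16154 = 0.23784.
Under exogeneity, PAF = [P(Y=1) − p₀] / P(Y=1).
PAF = (0.23784 − 0.16154) / 0.23784 ≈ 0.3208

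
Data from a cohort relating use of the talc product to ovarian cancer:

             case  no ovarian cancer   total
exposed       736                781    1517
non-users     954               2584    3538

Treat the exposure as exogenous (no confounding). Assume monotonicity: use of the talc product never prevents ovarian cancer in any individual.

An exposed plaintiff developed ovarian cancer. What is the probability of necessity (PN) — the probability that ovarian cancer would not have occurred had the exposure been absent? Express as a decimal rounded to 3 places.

p₁ = P(outcome | exposed) = 736/1517 = 0.48517
p₀ = P(outcome | unexposed) = 954/3538 = 0.26964
Under exogeneity and monotonicity, PN = (p₁ − p₀)/p₁.
PN = (0.48517 − 0.26964) / 0.48517 ≈ 0.4442

PN ≈ 0.444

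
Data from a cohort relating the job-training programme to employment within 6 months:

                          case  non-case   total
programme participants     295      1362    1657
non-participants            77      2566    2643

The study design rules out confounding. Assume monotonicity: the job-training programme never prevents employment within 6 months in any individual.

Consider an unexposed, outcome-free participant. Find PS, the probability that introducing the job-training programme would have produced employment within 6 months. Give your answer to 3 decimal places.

PS ≈ 0.153

p₁ = P(outcome | exposed) = 295/1657 = 0.17803
p₀ = P(outcome | unexposed) = 77/2643 = 0.029134
Under exogeneity and monotonicity, PS = (p₁ − p₀) / (1 − p₀).
PS = (0.17803 − 0.029134) / (1 − 0.029134) = 0.1489 / 0.97087 ≈ 0.1534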